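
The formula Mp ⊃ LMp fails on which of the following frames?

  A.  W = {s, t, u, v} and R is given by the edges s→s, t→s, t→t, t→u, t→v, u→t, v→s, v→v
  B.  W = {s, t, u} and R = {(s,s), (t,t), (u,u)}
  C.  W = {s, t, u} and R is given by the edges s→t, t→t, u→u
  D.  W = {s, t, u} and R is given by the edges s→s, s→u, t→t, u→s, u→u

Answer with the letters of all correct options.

The schema Mp ⊃ LMp is axiom 5; it is valid on a frame iff R is euclidean.
(A) R is not euclidean (t R s and t R t but not s R t), so the schema fails here.
(B) R is euclidean (any two R-successors of the same world are R-related), so the schema is valid here.
(C) R is euclidean (any two R-successors of the same world are R-related), so the schema is valid here.
(D) R is euclidean (any two R-successors of the same world are R-related), so the schema is valid here.

A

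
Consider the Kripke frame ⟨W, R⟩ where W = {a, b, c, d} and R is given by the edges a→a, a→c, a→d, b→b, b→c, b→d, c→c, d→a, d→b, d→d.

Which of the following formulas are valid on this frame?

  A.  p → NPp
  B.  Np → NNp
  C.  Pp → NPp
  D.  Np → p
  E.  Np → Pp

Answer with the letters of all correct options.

D, E

R is reflexive: each world relates to itself.
R is not symmetric: a R c but not c R a.
R is not transitive: a R d and d R b but not a R b.
R is not euclidean: a R c and a R a but not c R a.
R is serial: every world has an R-successor.
(A) axiom B: valid iff R is symmetric. R is not symmetric — not valid.
(B) Np → NNp is axiom 4; it is valid on a frame exactly when R is transitive. R is not transitive, so not valid.
(C) Pp → NPp is axiom 5, which corresponds to the euclidean property. R is not euclidean — not valid.
(D) Np → p is axiom T; it is valid on a frame exactly when R is reflexive. R is reflexive, so valid.
(E) Np → Pp is axiom D, which corresponds to seriality. R is serial — valid.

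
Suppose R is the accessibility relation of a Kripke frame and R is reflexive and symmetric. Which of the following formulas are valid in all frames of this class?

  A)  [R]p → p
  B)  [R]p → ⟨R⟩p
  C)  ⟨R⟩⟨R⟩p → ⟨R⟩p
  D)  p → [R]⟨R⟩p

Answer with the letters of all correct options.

Reflexive relations are serial.
(A) [R]p → p is axiom T, which corresponds to reflexivity. Every such R is reflexive — valid.
(B) [R]p → ⟨R⟩p is axiom D, which corresponds to seriality. Every such R is serial — valid.
(C) ⟨R⟩⟨R⟩p → ⟨R⟩p (the dual of axiom 4) characterises the transitive frames. Such an R need not be transitive — not valid.
(D) p → [R]⟨R⟩p (axiom B) characterises the symmetric frames. Every such R is symmetric — valid.

A, B, D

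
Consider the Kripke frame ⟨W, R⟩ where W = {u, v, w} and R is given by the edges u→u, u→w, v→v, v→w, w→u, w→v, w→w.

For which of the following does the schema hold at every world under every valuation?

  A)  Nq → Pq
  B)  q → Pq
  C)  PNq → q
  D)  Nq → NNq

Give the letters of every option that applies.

A, B, C

R is reflexive: each world relates to itself.
R is symmetric: every R-edge is matched by its reverse.
R is not transitive: u R w and w R v but not u R v.
R is serial: every world has an R-successor.
(A) axiom D: valid iff R is serial. R is serial — valid.
(B) the dual of axiom T: valid iff R is reflexive. R is reflexive — valid.
(C) PNq → q (the dual of axiom B) characterises the symmetric frames. R is symmetric — valid.
(D) Nq → NNq is axiom 4, which corresponds to transitivity. R is not transitive — not valid.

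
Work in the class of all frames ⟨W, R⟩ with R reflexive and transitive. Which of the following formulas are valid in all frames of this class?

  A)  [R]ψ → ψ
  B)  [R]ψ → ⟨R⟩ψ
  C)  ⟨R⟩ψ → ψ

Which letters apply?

A, B

Reflexive relations are serial.
(A) [R]ψ → ψ is axiom T, which corresponds to reflexivity. Every such R is reflexive — valid.
(B) axiom D: valid iff R is serial. Every such R is serial — valid.
(C) ⟨R⟩ψ → ψ is valid only on frames where every R-edge is a self-loop. Such an R need not be a subset of the identity — not valid.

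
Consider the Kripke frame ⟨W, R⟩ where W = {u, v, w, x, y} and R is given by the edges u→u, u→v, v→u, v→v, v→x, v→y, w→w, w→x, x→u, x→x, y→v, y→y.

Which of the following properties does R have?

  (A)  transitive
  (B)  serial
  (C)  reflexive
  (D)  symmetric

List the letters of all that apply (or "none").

B, C

(A) not transitive: u R v and v R x but not u R x.
(B) serial: every world has an R-successor.
(C) reflexive: each world relates to itself.
(D) not symmetric: v R x but not x R v.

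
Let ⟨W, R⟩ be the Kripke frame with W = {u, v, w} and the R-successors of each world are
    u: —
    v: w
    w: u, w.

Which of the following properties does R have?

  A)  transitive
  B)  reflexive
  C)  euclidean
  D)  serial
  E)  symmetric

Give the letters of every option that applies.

(A) not transitive: v R w and w R u but not v R u.
(B) not reflexive: not u R u.
(C) not euclidean: w R u and w R w but not u R w.
(D) not serial: u has no R-successor.
(E) not symmetric: v R w but not w R v.

none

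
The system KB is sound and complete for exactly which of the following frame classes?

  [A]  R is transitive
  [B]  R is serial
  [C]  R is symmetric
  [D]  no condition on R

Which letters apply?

C

(A) this class determines K4, not KB.
(B) this class determines D, not KB.
(C) KB is sound and complete for exactly this class.
(D) this class determines K, not KB.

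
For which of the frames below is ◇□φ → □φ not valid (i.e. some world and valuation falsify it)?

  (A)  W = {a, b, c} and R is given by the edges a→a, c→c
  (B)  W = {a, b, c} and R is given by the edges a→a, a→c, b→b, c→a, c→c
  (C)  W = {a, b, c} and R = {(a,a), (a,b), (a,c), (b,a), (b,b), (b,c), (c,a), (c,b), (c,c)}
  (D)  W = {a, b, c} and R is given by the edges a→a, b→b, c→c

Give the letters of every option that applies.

none

The schema ◇□φ → □φ is the dual of axiom 5; it is valid on a frame iff R is euclidean.
(A) R is euclidean (any two R-successors of the same world are R-related), so the schema is valid here.
(B) R is euclidean (any two R-successors of the same world are R-related), so the schema is valid here.
(C) R is euclidean (any two R-successors of the same world are R-related), so the schema is valid here.
(D) R is euclidean (any two R-successors of the same world are R-related), so the schema is valid here.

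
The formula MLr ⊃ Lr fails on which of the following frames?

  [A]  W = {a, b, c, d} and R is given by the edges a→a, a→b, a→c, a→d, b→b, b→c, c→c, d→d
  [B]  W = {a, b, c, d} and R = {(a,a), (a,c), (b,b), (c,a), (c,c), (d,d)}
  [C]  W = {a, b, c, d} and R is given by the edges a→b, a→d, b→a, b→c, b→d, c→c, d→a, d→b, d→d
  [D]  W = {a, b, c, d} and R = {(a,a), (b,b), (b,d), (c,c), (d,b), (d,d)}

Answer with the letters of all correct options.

The schema MLr ⊃ Lr is the dual of axiom 5; it is valid on a frame iff R is euclidean.
(A) R is not euclidean (a R b and a R a but not b R a), so the schema fails here.
(B) R is euclidean (any two R-successors of the same world are R-related), so the schema is valid here.
(C) R is not euclidean (b R a and b R c but not a R c), so the schema fails here.
(D) R is euclidean (any two R-successors of the same world are R-related), so the schema is valid here.

A, C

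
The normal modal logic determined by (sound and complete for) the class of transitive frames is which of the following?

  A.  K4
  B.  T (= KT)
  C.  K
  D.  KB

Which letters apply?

A

(A) K4 is determined by exactly this class.
(B) T (= KT) is determined by the class of reflexive frames.
(C) K is determined by the class of arbitrary frames.
(D) KB is determined by the class of symmetric frames.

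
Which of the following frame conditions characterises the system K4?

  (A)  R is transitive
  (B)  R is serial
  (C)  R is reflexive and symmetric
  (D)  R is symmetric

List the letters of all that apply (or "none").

A

(A) K4 is sound and complete for exactly this class.
(B) this class determines D, not K4.
(C) this class determines B (= KTB), not K4.
(D) this class determines KB, not K4.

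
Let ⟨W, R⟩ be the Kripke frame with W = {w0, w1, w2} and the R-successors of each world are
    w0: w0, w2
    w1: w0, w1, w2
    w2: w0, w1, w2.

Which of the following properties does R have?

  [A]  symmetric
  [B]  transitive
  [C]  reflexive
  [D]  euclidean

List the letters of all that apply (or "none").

(A) not symmetric: w1 R w0 but not w0 R w1.
(B) not transitive: w0 R w2 and w2 R w1 but not w0 R w1.
(C) reflexive: each world relates to itself.
(D) not euclidean: w1 R w0 and w1 R w1 but not w0 R w1.

C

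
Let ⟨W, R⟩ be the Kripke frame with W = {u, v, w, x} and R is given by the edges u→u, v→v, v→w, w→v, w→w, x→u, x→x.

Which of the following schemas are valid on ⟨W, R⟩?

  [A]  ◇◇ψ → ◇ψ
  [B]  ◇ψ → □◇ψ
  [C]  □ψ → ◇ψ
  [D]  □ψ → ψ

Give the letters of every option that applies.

A, C, D

R is reflexive: each world relates to itself.
R is transitive: R is closed under composition.
R is not euclidean: x R u and x R x but not u R x.
R is serial: every world has an R-successor.
(A) ◇◇ψ → ◇ψ is the dual of axiom 4, which corresponds to transitivity. R is transitive — valid.
(B) ◇ψ → □◇ψ (axiom 5) characterises the euclidean frames. R is not euclidean — not valid.
(C) □ψ → ◇ψ is axiom D, which corresponds to seriality. R is serial — valid.
(D) □ψ → ψ is axiom T, which corresponds to reflexivity. R is reflexive — valid.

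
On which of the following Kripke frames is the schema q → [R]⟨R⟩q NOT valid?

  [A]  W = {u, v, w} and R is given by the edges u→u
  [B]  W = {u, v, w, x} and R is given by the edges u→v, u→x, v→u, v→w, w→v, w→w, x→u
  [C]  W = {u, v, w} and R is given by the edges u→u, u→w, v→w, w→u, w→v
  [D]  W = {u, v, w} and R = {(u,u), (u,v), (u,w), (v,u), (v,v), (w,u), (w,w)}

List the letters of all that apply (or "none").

The schema q → [R]⟨R⟩q is axiom B; it is valid on a frame iff R is symmetric.
(A) R is symmetric (every R-edge is matched by its reverse), so the schema is valid here.
(B) R is symmetric (every R-edge is matched by its reverse), so the schema is valid here.
(C) R is symmetric (every R-edge is matched by its reverse), so the schema is valid here.
(D) R is symmetric (every R-edge is matched by its reverse), so the schema is valid here.

none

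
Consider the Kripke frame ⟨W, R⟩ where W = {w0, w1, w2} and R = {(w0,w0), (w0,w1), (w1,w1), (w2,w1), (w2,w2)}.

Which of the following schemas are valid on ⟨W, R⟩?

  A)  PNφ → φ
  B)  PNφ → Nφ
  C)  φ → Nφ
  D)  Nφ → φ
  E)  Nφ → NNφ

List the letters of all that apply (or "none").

R is reflexive: each world relates to itself.
R is not symmetric: w0 R w1 but not w1 R w0.
R is transitive: R is closed under composition.
R is not euclidean: w0 R w1 and w0 R w0 but not w1 R w0.
R is not a subset of the identity: w0 R w1 with w0 ≠ w1.
(A) PNφ → φ (the dual of axiom B) characterises the symmetric frames. R is not symmetric — not valid.
(B) PNφ → Nφ is the dual of axiom 5, which corresponds to the euclidean property. R is not euclidean — not valid.
(C) φ → Nφ is equivalent to ◇p→p; it holds exactly when R ⊆ identity. Here R ⊄ identity — not valid.
(D) Nφ → φ is axiom T; it is valid on a frame exactly when R is reflexive. R is reflexive, so valid.
(E) Nφ → NNφ (axiom 4) characterises the transitive frames. R is transitive — valid.

D, E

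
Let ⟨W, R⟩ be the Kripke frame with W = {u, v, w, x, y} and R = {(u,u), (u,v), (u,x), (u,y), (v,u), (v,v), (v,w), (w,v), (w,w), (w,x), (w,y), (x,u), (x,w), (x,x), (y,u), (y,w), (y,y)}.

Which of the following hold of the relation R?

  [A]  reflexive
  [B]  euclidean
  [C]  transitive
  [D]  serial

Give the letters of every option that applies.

A, D

(A) reflexive: each world relates to itself.
(B) not euclidean: u R v and u R x but not v R x.
(C) not transitive: u R v and v R w but not u R w.
(D) serial: every world has an R-successor.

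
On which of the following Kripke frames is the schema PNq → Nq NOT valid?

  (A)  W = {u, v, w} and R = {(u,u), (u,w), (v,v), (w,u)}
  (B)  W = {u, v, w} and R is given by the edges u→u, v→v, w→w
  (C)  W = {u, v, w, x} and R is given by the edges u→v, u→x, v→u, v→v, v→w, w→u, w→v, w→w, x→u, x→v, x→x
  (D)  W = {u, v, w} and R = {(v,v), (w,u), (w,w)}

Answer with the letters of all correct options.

The schema PNq → Nq is the dual of axiom 5; it is valid on a frame iff R is euclidean.
(A) R is not euclidean (u R w and u R w but not w R w), so the schema fails here.
(B) R is euclidean (any two R-successors of the same world are R-related), so the schema is valid here.
(C) R is not euclidean (u R v and u R x but not v R x), so the schema fails here.
(D) R is not euclidean (w R u and w R w but not u R w), so the schema fails here.

A, C, D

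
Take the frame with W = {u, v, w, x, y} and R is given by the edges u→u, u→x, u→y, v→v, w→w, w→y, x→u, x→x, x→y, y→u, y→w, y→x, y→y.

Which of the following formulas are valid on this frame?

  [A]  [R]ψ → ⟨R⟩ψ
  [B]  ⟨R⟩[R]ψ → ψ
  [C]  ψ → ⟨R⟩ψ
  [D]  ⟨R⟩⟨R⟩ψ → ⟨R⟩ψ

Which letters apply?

A, B, C

R is reflexive: each world relates to itself.
R is symmetric: every R-edge is matched by its reverse.
R is not transitive: u R y and y R w but not u R w.
R is serial: every world has an R-successor.
(A) [R]ψ → ⟨R⟩ψ (axiom D) characterises the serial frames. R is serial — valid.
(B) ⟨R⟩[R]ψ → ψ is the dual of axiom B, which corresponds to symmetry. R is symmetric — valid.
(C) ψ → ⟨R⟩ψ (the dual of axiom T) characterises the reflexive frames. R is reflexive — valid.
(D) ⟨R⟩⟨R⟩ψ → ⟨R⟩ψ is the dual of axiom 4, which corresponds to transitivity. R is not transitive — not valid.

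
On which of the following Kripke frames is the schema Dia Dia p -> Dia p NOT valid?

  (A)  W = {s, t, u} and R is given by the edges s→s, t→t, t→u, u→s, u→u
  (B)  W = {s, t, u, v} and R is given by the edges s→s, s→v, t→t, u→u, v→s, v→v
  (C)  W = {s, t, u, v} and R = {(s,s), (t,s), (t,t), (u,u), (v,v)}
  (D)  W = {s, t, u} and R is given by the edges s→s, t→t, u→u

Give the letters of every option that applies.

The schema Dia Dia p -> Dia p is the dual of axiom 4; it is valid on a frame iff R is transitive.
(A) R is not transitive (t R u and u R s but not t R s), so the schema fails here.
(B) R is transitive (R is closed under composition), so the schema is valid here.
(C) R is transitive (R is closed under composition), so the schema is valid here.
(D) R is transitive (R is closed under composition), so the schema is valid here.

A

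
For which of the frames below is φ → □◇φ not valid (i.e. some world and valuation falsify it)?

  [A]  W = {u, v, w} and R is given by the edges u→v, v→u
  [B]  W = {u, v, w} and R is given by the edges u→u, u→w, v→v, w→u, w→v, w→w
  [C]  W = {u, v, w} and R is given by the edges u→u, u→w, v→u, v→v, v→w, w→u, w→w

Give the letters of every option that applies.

B, C

The schema φ → □◇φ is axiom B; it is valid on a frame iff R is symmetric.
(A) R is symmetric (every R-edge is matched by its reverse), so the schema is valid here.
(B) R is not symmetric (w R v but not v R w), so the schema fails here.
(C) R is not symmetric (v R u but not u R v), so the schema fails here.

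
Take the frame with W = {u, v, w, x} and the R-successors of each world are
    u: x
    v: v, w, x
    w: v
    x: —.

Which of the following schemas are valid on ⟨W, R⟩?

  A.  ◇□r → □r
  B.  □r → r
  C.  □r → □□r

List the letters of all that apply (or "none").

R is not reflexive: not u R u.
R is not transitive: w R v and v R w but not w R w.
R is not euclidean: v R w and v R x but not w R x.
(A) ◇□r → □r is the dual of axiom 5, which corresponds to the euclidean property. R is not euclidean — not valid.
(B) □r → r is axiom T, which corresponds to reflexivity. R is not reflexive — not valid.
(C) □r → □□r (axiom 4) characterises the transitive frames. R is not transitive — not valid.

none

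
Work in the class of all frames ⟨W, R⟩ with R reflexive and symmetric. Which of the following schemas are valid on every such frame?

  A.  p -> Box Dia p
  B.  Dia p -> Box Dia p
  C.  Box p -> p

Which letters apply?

A, C

Reflexive relations are serial.
(A) axiom B: valid iff R is symmetric. Every such R is symmetric — valid.
(B) Dia p -> Box Dia p is axiom 5; it is valid on a frame exactly when R is euclidean. Such an R need not be euclidean, so not valid.
(C) axiom T: valid iff R is reflexive. Every such R is reflexive — valid.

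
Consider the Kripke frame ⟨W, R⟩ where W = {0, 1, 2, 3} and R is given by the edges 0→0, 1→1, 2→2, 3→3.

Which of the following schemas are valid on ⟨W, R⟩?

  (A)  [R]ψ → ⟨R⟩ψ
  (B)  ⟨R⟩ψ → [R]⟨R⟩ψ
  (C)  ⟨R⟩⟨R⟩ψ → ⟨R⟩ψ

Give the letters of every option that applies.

A, B, C

R is transitive: R is closed under composition.
R is euclidean: any two R-successors of the same world are R-related.
R is serial: every world has an R-successor.
(A) [R]ψ → ⟨R⟩ψ (axiom D) characterises the serial frames. R is serial — valid.
(B) ⟨R⟩ψ → [R]⟨R⟩ψ is axiom 5, which corresponds to the euclidean property. R is euclidean — valid.
(C) ⟨R⟩⟨R⟩ψ → ⟨R⟩ψ (the dual of axiom 4) characterises the transitive frames. R is transitive — valid.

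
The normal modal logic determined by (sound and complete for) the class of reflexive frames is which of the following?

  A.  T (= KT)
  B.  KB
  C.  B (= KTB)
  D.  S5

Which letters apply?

(A) T (= KT) is determined by exactly this class.
(B) KB is determined by the class of symmetric frames.
(C) B (= KTB) is determined by the class of reflexive and symmetric frames.
(D) S5 is determined by the class of reflexive, symmetric, and transitive frames.

A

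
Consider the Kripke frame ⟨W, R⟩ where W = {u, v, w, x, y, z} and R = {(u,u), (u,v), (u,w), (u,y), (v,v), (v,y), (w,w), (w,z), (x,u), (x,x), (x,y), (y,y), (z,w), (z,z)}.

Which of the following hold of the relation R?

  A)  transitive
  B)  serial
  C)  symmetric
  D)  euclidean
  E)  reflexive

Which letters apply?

(A) not transitive: u R w and w R z but not u R z.
(B) serial: every world has an R-successor.
(C) not symmetric: u R v but not v R u.
(D) not euclidean: u R v and u R u but not v R u.
(E) reflexive: each world relates to itself.

B, E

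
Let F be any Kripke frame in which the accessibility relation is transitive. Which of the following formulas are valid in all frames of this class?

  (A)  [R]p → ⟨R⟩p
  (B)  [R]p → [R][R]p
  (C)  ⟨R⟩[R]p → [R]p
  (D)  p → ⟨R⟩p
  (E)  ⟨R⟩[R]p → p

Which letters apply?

B

(A) [R]p → ⟨R⟩p is axiom D; it is valid on a frame exactly when R is serial. Such an R need not be serial, so not valid.
(B) [R]p → [R][R]p is axiom 4, which corresponds to transitivity. Every such R is transitive — valid.
(C) ⟨R⟩[R]p → [R]p is the dual of axiom 5; it is valid on a frame exactly when R is euclidean. Such an R need not be euclidean, so not valid.
(D) the dual of axiom T: valid iff R is reflexive. Such an R need not be reflexive — not valid.
(E) ⟨R⟩[R]p → p is the dual of axiom B, which corresponds to symmetry. Such an R need not be symmetric — not valid.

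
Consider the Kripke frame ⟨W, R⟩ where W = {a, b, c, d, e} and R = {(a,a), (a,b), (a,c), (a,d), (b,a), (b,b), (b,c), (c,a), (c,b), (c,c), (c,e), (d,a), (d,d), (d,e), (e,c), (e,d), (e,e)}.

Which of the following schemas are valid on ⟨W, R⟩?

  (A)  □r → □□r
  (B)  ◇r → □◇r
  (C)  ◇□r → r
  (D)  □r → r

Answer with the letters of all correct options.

C, D

R is reflexive: each world relates to itself.
R is symmetric: every R-edge is matched by its reverse.
R is not transitive: a R c and c R e but not a R e.
R is not euclidean: a R b and a R d but not b R d.
(A) axiom 4: valid iff R is transitive. R is not transitive — not valid.
(B) ◇r → □◇r is axiom 5; it is valid on a frame exactly when R is euclidean. R is not euclidean, so not valid.
(C) ◇□r → r is the dual of axiom B; it is valid on a frame exactly when R is symmetric. R is symmetric, so valid.
(D) □r → r is axiom T; it is valid on a frame exactly when R is reflexive. R is reflexive, so valid.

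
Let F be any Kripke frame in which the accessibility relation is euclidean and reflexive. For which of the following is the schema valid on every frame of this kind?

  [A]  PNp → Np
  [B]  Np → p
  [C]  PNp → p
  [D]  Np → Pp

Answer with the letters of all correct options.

A reflexive euclidean relation is also symmetric (from wRw and wRv the euclidean condition gives vRw) and hence transitive; it is an equivalence relation.
(A) PNp → Np is the dual of axiom 5, which corresponds to the euclidean property. Every such R is euclidean — valid.
(B) axiom T: valid iff R is reflexive. Every such R is reflexive — valid.
(C) PNp → p is the dual of axiom B; it is valid on a frame exactly when R is symmetric. Every such R is symmetric, so valid.
(D) Np → Pp is axiom D, which corresponds to seriality. Every such R is serial — valid.

A, B, C, D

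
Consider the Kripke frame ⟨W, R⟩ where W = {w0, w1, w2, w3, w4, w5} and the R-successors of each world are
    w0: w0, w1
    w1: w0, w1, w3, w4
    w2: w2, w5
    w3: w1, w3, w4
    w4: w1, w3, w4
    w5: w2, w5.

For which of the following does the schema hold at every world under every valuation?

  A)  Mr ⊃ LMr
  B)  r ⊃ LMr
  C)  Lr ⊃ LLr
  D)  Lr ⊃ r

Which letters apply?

B, D

R is reflexive: each world relates to itself.
R is symmetric: every R-edge is matched by its reverse.
R is not transitive: w0 R w1 and w1 R w3 but not w0 R w3.
R is not euclidean: w1 R w0 and w1 R w3 but not w0 R w3.
(A) Mr ⊃ LMr (axiom 5) characterises the euclidean frames. R is not euclidean — not valid.
(B) r ⊃ LMr is axiom B; it is valid on a frame exactly when R is symmetric. R is symmetric, so valid.
(C) axiom 4: valid iff R is transitive. R is not transitive — not valid.
(D) Lr ⊃ r is axiom T, which corresponds to reflexivity. R is reflexive — valid.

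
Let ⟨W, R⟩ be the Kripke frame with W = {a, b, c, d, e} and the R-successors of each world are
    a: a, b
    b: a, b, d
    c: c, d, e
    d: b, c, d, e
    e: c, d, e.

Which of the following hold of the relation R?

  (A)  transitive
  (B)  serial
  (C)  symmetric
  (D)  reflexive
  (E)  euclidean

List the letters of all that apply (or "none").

B, C, D

(A) not transitive: a R b and b R d but not a R d.
(B) serial: every world has an R-successor.
(C) symmetric: every R-edge is matched by its reverse.
(D) reflexive: each world relates to itself.
(E) not euclidean: b R a and b R d but not a R d.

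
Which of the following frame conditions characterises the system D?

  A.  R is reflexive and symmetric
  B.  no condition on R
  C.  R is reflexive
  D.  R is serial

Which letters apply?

D

(A) this class determines B (= KTB), not D.
(B) this class determines K, not D.
(C) this class determines T (= KT), not D.
(D) D is sound and complete for exactly this class.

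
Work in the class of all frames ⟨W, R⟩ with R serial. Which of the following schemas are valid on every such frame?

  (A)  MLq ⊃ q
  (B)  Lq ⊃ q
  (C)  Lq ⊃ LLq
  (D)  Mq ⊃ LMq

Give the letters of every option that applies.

none

(A) the dual of axiom B: valid iff R is symmetric. Such an R need not be symmetric — not valid.
(B) Lq ⊃ q (axiom T) characterises the reflexive frames. Such an R need not be reflexive — not valid.
(C) axiom 4: valid iff R is transitive. Such an R need not be transitive — not valid.
(D) axiom 5: valid iff R is euclidean. Such an R need not be euclidean — not valid.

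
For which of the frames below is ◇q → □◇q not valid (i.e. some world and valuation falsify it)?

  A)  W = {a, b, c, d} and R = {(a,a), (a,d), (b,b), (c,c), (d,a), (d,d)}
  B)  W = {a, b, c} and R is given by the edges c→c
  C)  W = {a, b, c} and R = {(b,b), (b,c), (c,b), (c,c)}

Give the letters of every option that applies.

none

The schema ◇q → □◇q is axiom 5; it is valid on a frame iff R is euclidean.
(A) R is euclidean (any two R-successors of the same world are R-related), so the schema is valid here.
(B) R is euclidean (any two R-successors of the same world are R-related), so the schema is valid here.
(C) R is euclidean (any two R-successors of the same world are R-related), so the schema is valid here.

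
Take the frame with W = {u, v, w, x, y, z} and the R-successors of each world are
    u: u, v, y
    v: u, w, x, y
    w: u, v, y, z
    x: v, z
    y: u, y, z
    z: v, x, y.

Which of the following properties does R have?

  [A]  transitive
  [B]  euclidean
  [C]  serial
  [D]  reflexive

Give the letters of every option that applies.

C

(A) not transitive: u R v and v R w but not u R w.
(B) not euclidean: u R y and u R v but not y R v.
(C) serial: every world has an R-successor.
(D) not reflexive: not v R v.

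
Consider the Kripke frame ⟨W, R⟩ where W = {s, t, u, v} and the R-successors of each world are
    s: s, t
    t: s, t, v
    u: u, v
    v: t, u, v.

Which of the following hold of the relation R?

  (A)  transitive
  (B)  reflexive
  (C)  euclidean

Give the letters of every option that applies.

B

(A) not transitive: s R t and t R v but not s R v.
(B) reflexive: each world relates to itself.
(C) not euclidean: t R s and t R v but not s R v.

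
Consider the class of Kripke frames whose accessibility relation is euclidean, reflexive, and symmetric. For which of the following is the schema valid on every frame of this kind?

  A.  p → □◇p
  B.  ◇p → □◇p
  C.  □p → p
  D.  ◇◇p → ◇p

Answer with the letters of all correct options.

A relation that is euclidean, reflexive, and symmetric is also serial and transitive.
(A) p → □◇p is axiom B, which corresponds to symmetry. Every such R is symmetric — valid.
(B) axiom 5: valid iff R is euclidean. Every such R is euclidean — valid.
(C) □p → p is axiom T, which corresponds to reflexivity. Every such R is reflexive — valid.
(D) ◇◇p → ◇p is the dual of axiom 4; it is valid on a frame exactly when R is transitive. Every such R is transitive, so valid.

A, B, C, D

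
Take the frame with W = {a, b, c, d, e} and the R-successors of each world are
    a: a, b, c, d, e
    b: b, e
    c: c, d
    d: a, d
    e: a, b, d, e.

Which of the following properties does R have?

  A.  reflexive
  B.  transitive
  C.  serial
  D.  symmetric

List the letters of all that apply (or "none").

A, C

(A) reflexive: each world relates to itself.
(B) not transitive: b R e and e R a but not b R a.
(C) serial: every world has an R-successor.
(D) not symmetric: a R b but not b R a.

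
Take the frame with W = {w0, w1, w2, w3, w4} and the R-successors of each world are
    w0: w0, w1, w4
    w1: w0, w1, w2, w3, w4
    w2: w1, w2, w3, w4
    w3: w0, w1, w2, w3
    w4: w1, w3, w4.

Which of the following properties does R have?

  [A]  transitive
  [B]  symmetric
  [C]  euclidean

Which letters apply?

(A) not transitive: w0 R w1 and w1 R w2 but not w0 R w2.
(B) not symmetric: w0 R w4 but not w4 R w0.
(C) not euclidean: w0 R w4 and w0 R w0 but not w4 R w0.

none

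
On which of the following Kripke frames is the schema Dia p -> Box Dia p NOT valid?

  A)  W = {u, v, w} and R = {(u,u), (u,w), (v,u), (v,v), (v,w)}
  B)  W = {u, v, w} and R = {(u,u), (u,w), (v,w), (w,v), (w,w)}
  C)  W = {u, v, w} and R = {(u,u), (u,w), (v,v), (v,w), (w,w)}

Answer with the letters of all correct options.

A, B, C

The schema Dia p -> Box Dia p is axiom 5; it is valid on a frame iff R is euclidean.
(A) R is not euclidean (u R w and u R u but not w R u), so the schema fails here.
(B) R is not euclidean (u R w and u R u but not w R u), so the schema fails here.
(C) R is not euclidean (u R w and u R u but not w R u), so the schema fails here.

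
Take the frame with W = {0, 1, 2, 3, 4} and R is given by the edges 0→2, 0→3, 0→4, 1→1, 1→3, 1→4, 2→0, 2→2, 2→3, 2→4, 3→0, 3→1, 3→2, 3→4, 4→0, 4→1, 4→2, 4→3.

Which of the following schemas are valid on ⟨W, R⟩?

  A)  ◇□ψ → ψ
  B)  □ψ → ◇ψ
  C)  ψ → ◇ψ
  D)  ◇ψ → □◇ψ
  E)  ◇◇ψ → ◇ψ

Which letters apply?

R is not reflexive: not 0 R 0.
R is symmetric: every R-edge is matched by its reverse.
R is not transitive: 0 R 2 and 2 R 0 but not 0 R 0.
R is not euclidean: 3 R 0 and 3 R 1 but not 0 R 1.
R is serial: every world has an R-successor.
(A) ◇□ψ → ψ is the dual of axiom B; it is valid on a frame exactly when R is symmetric. R is symmetric, so valid.
(B) axiom D: valid iff R is serial. R is serial — valid.
(C) ψ → ◇ψ (the dual of axiom T) characterises the reflexive frames. R is not reflexive — not valid.
(D) axiom 5: valid iff R is euclidean. R is not euclidean — not valid.
(E) ◇◇ψ → ◇ψ is the dual of axiom 4, which corresponds to transitivity. R is not transitive — not valid.

A, B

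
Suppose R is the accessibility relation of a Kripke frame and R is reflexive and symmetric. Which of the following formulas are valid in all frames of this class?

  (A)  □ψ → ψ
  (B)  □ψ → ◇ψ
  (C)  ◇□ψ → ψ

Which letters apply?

Reflexive relations are serial.
(A) □ψ → ψ (axiom T) characterises the reflexive frames. Every such R is reflexive — valid.
(B) □ψ → ◇ψ (axiom D) characterises the serial frames. Every such R is serial — valid.
(C) ◇□ψ → ψ is the dual of axiom B; it is valid on a frame exactly when R is symmetric. Every such R is symmetric, so valid.

A, B, C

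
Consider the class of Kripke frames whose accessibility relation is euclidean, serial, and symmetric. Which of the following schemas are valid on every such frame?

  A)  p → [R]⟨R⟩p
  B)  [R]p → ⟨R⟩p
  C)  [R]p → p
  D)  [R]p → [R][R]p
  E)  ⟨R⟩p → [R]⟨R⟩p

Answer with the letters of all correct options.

Serial, symmetric and euclidean together give transitive (from symmetry + euclidean) and then reflexive; the relation is an equivalence.
(A) p → [R]⟨R⟩p is axiom B, which corresponds to symmetry. Every such R is symmetric — valid.
(B) axiom D: valid iff R is serial. Every such R is serial — valid.
(C) axiom T: valid iff R is reflexive. Every such R is reflexive — valid.
(D) [R]p → [R][R]p (axiom 4) characterises the transitive frames. Every such R is transitive — valid.
(E) ⟨R⟩p → [R]⟨R⟩p (axiom 5) characterises the euclidean frames. Every such R is euclidean — valid.

A, B, C, D, E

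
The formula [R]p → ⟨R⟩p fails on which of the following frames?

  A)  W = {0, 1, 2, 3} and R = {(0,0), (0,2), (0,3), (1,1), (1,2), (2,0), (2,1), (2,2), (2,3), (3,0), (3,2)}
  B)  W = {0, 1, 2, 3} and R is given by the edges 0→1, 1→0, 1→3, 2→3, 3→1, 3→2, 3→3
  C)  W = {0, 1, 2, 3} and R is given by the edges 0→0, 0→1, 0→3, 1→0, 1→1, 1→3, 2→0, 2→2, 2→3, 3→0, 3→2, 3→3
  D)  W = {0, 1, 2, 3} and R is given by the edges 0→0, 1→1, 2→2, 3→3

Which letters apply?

The schema [R]p → ⟨R⟩p is axiom D; it is valid on a frame iff R is serial.
(A) R is serial (every world has an R-successor), so the schema is valid here.
(B) R is serial (every world has an R-successor), so the schema is valid here.
(C) R is serial (every world has an R-successor), so the schema is valid here.
(D) R is serial (every world has an R-successor), so the schema is valid here.

none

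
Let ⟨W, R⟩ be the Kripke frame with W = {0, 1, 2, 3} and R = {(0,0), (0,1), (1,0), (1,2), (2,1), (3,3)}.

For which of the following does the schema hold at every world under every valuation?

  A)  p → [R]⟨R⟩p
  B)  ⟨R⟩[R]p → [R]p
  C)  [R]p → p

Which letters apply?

A

R is not reflexive: not 1 R 1.
R is symmetric: every R-edge is matched by its reverse.
R is not euclidean: 1 R 0 and 1 R 2 but not 0 R 2.
(A) axiom B: valid iff R is symmetric. R is symmetric — valid.
(B) ⟨R⟩[R]p → [R]p (the dual of axiom 5) characterises the euclidean frames. R is not euclidean — not valid.
(C) [R]p → p is axiom T, which corresponds to reflexivity. R is not reflexive — not valid.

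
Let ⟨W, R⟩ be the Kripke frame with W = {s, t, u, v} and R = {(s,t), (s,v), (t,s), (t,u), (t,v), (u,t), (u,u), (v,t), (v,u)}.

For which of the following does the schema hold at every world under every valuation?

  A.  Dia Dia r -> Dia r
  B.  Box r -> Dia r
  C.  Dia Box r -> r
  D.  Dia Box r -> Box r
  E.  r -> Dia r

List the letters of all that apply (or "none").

B

R is not reflexive: not s R s.
R is not symmetric: s R v but not v R s.
R is not transitive: s R t and t R s but not s R s.
R is not euclidean: t R s and t R u but not s R u.
R is serial: every world has an R-successor.
(A) Dia Dia r -> Dia r is the dual of axiom 4; it is valid on a frame exactly when R is transitive. R is not transitive, so not valid.
(B) axiom D: valid iff R is serial. R is serial — valid.
(C) Dia Box r -> r (the dual of axiom B) characterises the symmetric frames. R is not symmetric — not valid.
(D) Dia Box r -> Box r is the dual of axiom 5, which corresponds to the euclidean property. R is not euclidean — not valid.
(E) the dual of axiom T: valid iff R is reflexive. R is not reflexive — not valid.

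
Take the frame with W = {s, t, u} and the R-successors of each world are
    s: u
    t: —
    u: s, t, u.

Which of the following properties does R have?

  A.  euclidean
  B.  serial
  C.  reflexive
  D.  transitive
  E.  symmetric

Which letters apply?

none

(A) not euclidean: u R s and u R t but not s R t.
(B) not serial: t has no R-successor.
(C) not reflexive: not s R s.
(D) not transitive: s R u and u R s but not s R s.
(E) not symmetric: u R t but not t R u.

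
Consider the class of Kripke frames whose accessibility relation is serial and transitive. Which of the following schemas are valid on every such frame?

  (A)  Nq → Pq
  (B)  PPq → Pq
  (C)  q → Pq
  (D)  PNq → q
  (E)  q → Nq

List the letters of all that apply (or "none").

(A) axiom D: valid iff R is serial. Every such R is serial — valid.
(B) PPq → Pq is the dual of axiom 4, which corresponds to transitivity. Every such R is transitive — valid.
(C) q → Pq (the dual of axiom T) characterises the reflexive frames. Such an R need not be reflexive — not valid.
(D) the dual of axiom B: valid iff R is symmetric. Such an R need not be symmetric — not valid.
(E) q → Nq (equivalent to ◇p→p) corresponds to R being a subset of the identity. Such an R need not be a subset of the identity, so not valid.

A, B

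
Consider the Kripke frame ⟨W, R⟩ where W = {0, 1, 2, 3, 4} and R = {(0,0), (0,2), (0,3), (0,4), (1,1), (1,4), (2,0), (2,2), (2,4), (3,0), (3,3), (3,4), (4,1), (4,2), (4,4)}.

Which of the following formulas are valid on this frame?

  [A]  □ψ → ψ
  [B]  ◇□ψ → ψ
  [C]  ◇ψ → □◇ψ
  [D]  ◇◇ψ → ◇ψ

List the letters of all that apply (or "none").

R is reflexive: each world relates to itself.
R is not symmetric: 0 R 4 but not 4 R 0.
R is not transitive: 0 R 4 and 4 R 1 but not 0 R 1.
R is not euclidean: 0 R 2 and 0 R 3 but not 2 R 3.
(A) □ψ → ψ (axiom T) characterises the reflexive frames. R is reflexive — valid.
(B) ◇□ψ → ψ is the dual of axiom B; it is valid on a frame exactly when R is symmetric. R is not symmetric, so not valid.
(C) ◇ψ → □◇ψ is axiom 5, which corresponds to the euclidean property. R is not euclidean — not valid.
(D) the dual of axiom 4: valid iff R is transitive. R is not transitive — not valid.

A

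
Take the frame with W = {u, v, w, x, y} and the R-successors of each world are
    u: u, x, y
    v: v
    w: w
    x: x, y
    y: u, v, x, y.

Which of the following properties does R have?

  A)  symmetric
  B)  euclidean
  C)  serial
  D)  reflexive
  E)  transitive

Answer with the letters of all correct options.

C, D

(A) not symmetric: u R x but not x R u.
(B) not euclidean: u R x and u R u but not x R u.
(C) serial: every world has an R-successor.
(D) reflexive: each world relates to itself.
(E) not transitive: u R y and y R v but not u R v.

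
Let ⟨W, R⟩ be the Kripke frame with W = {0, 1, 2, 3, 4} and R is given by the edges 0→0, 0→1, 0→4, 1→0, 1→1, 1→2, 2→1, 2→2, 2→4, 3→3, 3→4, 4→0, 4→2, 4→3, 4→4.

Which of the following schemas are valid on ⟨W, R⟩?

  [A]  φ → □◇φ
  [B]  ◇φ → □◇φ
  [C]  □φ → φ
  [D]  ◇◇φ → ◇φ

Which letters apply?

A, C

R is reflexive: each world relates to itself.
R is symmetric: every R-edge is matched by its reverse.
R is not transitive: 0 R 1 and 1 R 2 but not 0 R 2.
R is not euclidean: 0 R 1 and 0 R 4 but not 1 R 4.
(A) φ → □◇φ is axiom B; it is valid on a frame exactly when R is symmetric. R is symmetric, so valid.
(B) ◇φ → □◇φ (axiom 5) characterises the euclidean frames. R is not euclidean — not valid.
(C) □φ → φ is axiom T; it is valid on a frame exactly when R is reflexive. R is reflexive, so valid.
(D) ◇◇φ → ◇φ (the dual of axiom 4) characterises the transitive frames. R is not transitive — not valid.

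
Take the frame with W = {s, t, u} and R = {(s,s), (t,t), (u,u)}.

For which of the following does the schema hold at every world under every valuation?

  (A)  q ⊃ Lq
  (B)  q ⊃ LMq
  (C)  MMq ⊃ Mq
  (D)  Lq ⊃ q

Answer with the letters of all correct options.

R is reflexive: each world relates to itself.
R is symmetric: every R-edge is matched by its reverse.
R is transitive: R is closed under composition.
R is a subset of the identity: every R-edge is a self-loop.
(A) q ⊃ Lq (equivalent to ◇p→p) corresponds to R being a subset of the identity. Here R ⊆ identity, so valid.
(B) q ⊃ LMq is axiom B, which corresponds to symmetry. R is symmetric — valid.
(C) the dual of axiom 4: valid iff R is transitive. R is transitive — valid.
(D) axiom T: valid iff R is reflexive. R is reflexive — valid.

A, B, C, D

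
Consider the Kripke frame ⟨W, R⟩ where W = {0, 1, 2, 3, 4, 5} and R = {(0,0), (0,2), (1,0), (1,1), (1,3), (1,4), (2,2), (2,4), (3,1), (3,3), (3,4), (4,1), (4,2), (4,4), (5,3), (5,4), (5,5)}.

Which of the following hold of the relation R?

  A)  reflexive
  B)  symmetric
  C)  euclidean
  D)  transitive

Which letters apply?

A

(A) reflexive: each world relates to itself.
(B) not symmetric: 0 R 2 but not 2 R 0.
(C) not euclidean: 0 R 2 and 0 R 0 but not 2 R 0.
(D) not transitive: 0 R 2 and 2 R 4 but not 0 R 4.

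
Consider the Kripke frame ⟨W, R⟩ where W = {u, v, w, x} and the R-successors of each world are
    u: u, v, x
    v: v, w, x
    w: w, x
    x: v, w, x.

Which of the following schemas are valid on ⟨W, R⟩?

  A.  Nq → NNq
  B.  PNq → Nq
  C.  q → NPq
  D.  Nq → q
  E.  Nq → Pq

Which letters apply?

D, E

R is reflexive: each world relates to itself.
R is not symmetric: u R v but not v R u.
R is not transitive: u R v and v R w but not u R w.
R is not euclidean: u R v and u R u but not v R u.
R is serial: every world has an R-successor.
(A) Nq → NNq is axiom 4, which corresponds to transitivity. R is not transitive — not valid.
(B) PNq → Nq is the dual of axiom 5, which corresponds to the euclidean property. R is not euclidean — not valid.
(C) q → NPq is axiom B; it is valid on a frame exactly when R is symmetric. R is not symmetric, so not valid.
(D) Nq → q is axiom T; it is valid on a frame exactly when R is reflexive. R is reflexive, so valid.
(E) Nq → Pq is axiom D, which corresponds to seriality. R is serial — valid.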